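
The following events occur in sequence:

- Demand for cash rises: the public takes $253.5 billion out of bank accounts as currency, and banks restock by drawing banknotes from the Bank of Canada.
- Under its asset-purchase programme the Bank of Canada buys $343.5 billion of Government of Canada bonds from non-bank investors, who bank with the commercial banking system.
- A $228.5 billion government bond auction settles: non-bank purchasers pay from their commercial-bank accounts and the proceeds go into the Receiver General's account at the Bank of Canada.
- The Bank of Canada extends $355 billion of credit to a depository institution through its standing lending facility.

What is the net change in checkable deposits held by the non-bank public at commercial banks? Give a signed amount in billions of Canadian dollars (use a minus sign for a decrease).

Currency withdrawal $253.5 billion: non-bank counterparties' bank balances fall → −$253.5B.
Asset purchase (from non-banks) $343.5 billion: non-bank counterparties' bank balances rise → +$343.5B.
Government account inflow $228.5 billion: non-bank counterparties' bank balances fall → −$228.5B.
Discount-window loan $355 billion: the counterparty is a bank, so public deposits are unchanged → 0.
Net: −253.5 + 343.5 − 228.5 + 0 = -$138.5 billion.

-$138.5 billion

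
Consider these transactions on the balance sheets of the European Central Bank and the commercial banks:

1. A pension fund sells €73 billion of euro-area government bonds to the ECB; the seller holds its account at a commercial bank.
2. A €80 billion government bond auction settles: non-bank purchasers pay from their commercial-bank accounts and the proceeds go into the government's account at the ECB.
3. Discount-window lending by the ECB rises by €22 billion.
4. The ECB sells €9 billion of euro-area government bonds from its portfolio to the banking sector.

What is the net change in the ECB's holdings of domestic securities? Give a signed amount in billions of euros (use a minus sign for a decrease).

+€64 billion

ECB balance sheet:
  Assets:      Securities +€64B, Loans to banks +€22B
  Liabilities: Bank reserves +€6B, Government deposits +€80B
Commercial banking system:
  Assets:      Reserves at CB +€6B, Securities +€9B
  Liabilities: Checkable deposits −€7B, Borrowings from CB +€22B
So the change in the ECB's holdings of domestic securities is +€64 billion.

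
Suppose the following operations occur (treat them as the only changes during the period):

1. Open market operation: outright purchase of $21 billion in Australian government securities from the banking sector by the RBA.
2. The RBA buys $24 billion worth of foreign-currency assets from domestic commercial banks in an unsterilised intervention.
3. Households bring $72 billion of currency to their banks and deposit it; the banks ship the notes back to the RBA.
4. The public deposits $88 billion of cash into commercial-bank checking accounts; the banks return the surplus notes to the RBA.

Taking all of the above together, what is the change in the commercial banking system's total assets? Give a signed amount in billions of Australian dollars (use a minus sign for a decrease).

+$160 billion

RBA balance sheet:
  Assets:      Securities +$21B, Foreign assets +$24B
  Liabilities: Bank reserves +$205B, Currency in circulation −$160B
Commercial banking system:
  Assets:      Reserves at CB +$205B, Securities −$21B, Foreign assets −$24B
  Liabilities: Checkable deposits +$160B
Change in total bank assets = +$160 billion.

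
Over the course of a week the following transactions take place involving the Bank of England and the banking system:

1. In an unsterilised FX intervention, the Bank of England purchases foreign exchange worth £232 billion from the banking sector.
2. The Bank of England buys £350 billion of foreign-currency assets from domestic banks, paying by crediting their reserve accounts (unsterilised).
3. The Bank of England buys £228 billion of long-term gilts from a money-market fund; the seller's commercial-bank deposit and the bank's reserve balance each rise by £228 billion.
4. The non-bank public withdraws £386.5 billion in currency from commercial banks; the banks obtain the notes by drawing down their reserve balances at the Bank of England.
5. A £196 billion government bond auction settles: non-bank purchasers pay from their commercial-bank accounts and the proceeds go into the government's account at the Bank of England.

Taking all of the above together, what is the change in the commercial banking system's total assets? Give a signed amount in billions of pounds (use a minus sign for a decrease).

FX purchase £232 billion: just an asset swap on bank balance sheets → 0.
FX purchase £350 billion: just an asset swap on bank balance sheets → 0.
Asset purchase (from non-banks) £228 billion: bank balance sheets expand → +£228B.
Currency withdrawal £386.5 billion: bank balance sheets shrink → −£386.5B.
Government account inflow £196 billion: bank balance sheets shrink → −£196B.
Net: 0 + 0 + 228 − 386.5 − 196 = -£354.5 billion.

-£354.5 billion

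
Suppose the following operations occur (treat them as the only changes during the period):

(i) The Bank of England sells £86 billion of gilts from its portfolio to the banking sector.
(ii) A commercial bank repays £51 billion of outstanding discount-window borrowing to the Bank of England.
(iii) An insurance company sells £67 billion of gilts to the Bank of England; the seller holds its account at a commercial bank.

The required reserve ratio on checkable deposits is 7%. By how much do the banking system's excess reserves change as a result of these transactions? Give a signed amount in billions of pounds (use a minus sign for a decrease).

OMO sale (to banks) £86 billion: reserves −£86B, deposits 0.
Discount-window repayment £51 billion: reserves −£51B, deposits 0.
Asset purchase (from non-banks) £67 billion: reserves +£67B, deposits +£67B.
Totals: Δreserves = −£70B, Δdeposits = +£67B.
Δrequired reserves = 7% × +£67B = +£4.69B.
Δexcess reserves = Δreserves − Δrequired = −£70B − (+£4.69B) = -£74.69 billion.

-£74.69 billion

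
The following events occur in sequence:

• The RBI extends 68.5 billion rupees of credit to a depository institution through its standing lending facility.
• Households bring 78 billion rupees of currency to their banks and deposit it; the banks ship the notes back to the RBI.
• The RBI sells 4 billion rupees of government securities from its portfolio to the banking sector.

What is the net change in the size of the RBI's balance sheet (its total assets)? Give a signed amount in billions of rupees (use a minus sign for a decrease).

+64.5 billion

RBI balance sheet:
  Assets:      Securities −4B, Loans to banks +68.5B
  Liabilities: Bank reserves +142.5B, Currency in circulation −78B
Commercial banking system:
  Assets:      Reserves at CB +142.5B, Securities +4B
  Liabilities: Checkable deposits +78B, Borrowings from CB +68.5B
Change in total RBI assets = +64.5 billion.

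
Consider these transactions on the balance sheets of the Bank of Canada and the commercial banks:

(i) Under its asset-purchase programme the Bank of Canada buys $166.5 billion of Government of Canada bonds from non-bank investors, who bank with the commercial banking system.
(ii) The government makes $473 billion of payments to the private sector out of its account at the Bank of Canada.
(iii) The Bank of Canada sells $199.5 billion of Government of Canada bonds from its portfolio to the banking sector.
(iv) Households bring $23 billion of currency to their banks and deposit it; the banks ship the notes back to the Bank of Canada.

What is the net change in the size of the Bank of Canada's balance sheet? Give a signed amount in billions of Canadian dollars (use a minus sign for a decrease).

Asset purchase (from non-banks) $166.5 billion: a Bank of Canada asset is acquired → +$166.5B.
Government spending $473 billion: only the composition of liabilities changes → 0.
OMO sale (to banks) $199.5 billion: a Bank of Canada asset is shed → −$199.5B.
Currency deposit $23 billion: only the composition of liabilities changes → 0.
Net: 166.5 + 0 − 199.5 + 0 = -$33 billion.

-$33 billion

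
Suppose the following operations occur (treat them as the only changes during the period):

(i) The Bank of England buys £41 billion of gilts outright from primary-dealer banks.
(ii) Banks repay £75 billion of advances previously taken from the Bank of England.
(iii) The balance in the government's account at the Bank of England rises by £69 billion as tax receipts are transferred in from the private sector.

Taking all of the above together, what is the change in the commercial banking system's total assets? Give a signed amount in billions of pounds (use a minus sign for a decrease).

-£144 billion

Bank of England balance sheet:
  Assets:      Securities +£41B, Loans to banks −£75B
  Liabilities: Bank reserves −£103B, Government deposits +£69B
Commercial banking system:
  Assets:      Reserves at CB −£103B, Securities −£41B
  Liabilities: Checkable deposits −£69B, Borrowings from CB −£75B
Change in total bank assets = -£144 billion.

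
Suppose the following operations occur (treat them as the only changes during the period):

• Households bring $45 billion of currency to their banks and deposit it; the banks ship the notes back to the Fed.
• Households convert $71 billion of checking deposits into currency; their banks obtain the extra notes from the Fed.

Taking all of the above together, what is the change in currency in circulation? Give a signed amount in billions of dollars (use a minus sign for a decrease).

+$26 billion

Currency deposit $45 billion: notes return to the central bank → −$45B.
Currency withdrawal $71 billion: notes leave the central bank → +$71B.
Net: −45 + 71 = +$26 billion.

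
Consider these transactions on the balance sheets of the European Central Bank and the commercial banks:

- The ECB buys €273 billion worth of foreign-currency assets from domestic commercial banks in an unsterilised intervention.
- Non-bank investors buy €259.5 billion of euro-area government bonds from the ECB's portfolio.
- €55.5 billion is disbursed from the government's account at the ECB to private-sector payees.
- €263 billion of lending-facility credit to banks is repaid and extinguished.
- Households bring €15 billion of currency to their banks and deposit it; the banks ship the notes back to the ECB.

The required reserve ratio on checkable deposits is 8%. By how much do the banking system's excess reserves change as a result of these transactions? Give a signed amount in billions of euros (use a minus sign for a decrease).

-€163.88 billion

FX purchase €273 billion: reserves +€273B, deposits 0.
Asset sale (to non-banks) €259.5 billion: reserves −€259.5B, deposits −€259.5B.
Government spending €55.5 billion: reserves +€55.5B, deposits +€55.5B.
Discount-window repayment €263 billion: reserves −€263B, deposits 0.
Currency deposit €15 billion: reserves +€15B, deposits +€15B.
Totals: Δreserves = −€179B, Δdeposits = −€189B.
Δrequired reserves = 8% × −€189B = −€15.12B.
Δexcess reserves = Δreserves − Δrequired = −€179B − (−€15.12B) = -€163.88 billion.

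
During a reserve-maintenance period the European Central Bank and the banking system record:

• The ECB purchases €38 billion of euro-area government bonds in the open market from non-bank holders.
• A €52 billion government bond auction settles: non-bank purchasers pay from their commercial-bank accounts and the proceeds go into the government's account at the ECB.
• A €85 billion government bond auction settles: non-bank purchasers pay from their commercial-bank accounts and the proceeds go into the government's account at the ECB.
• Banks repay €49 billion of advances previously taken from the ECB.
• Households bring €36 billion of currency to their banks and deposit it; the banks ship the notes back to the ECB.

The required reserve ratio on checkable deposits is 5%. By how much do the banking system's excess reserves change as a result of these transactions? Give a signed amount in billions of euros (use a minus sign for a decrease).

Asset purchase (from non-banks) €38 billion: reserves +€38B, deposits +€38B.
Government account inflow €52 billion: reserves −€52B, deposits −€52B.
Government account inflow €85 billion: reserves −€85B, deposits −€85B.
Discount-window repayment €49 billion: reserves −€49B, deposits 0.
Currency deposit €36 billion: reserves +€36B, deposits +€36B.
Totals: Δreserves = −€112B, Δdeposits = −€63B.
Δrequired reserves = 5% × −€63B = −€3.15B.
Δexcess reserves = Δreserves − Δrequired = −€112B − (−€3.15B) = -€108.85 billion.

-€108.85 billion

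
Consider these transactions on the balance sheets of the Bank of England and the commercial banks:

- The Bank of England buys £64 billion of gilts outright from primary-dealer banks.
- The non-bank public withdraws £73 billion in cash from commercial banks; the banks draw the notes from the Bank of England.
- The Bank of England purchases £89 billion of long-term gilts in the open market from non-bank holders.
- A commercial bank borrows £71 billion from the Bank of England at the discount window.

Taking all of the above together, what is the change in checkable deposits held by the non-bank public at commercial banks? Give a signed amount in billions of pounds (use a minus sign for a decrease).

OMO purchase (from banks) £64 billion: the counterparty is a bank, so public deposits are unchanged → 0.
Currency withdrawal £73 billion: non-bank counterparties' bank balances fall → −£73B.
Asset purchase (from non-banks) £89 billion: non-bank counterparties' bank balances rise → +£89B.
Discount-window loan £71 billion: the counterparty is a bank, so public deposits are unchanged → 0.
Net: 0 − 73 + 89 + 0 = +£16 billion.

+£16 billion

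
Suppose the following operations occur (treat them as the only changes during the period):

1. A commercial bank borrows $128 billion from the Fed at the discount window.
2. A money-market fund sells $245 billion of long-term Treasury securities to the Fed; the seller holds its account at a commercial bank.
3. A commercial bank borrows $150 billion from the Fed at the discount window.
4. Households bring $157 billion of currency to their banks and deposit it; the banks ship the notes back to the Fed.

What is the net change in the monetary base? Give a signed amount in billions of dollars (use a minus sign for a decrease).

+$523 billion

Fed balance sheet:
  Assets:      Securities +$245B, Loans to banks +$278B
  Liabilities: Bank reserves +$680B, Currency in circulation −$157B
Monetary base = currency + reserves: −$157B + (+$680B) = +$523 billion.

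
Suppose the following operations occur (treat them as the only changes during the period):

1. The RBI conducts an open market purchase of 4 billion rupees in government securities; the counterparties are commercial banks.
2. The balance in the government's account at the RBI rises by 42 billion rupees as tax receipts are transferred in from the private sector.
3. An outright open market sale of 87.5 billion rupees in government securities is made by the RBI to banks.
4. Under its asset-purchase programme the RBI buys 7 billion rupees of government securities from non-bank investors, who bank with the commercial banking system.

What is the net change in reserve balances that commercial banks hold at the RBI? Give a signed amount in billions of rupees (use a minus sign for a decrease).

-118.5 billion

OMO purchase (from banks) 4 billion rupees: the RBI pays by crediting reserve accounts → +4B.
Government account inflow 42 billion rupees: funds move from bank reserves into the government account → −42B.
OMO sale (to banks) 87.5 billion rupees: the buying banks pay out of their reserve balances → −87.5B.
Asset purchase (from non-banks) 7 billion rupees: the RBI pays by crediting reserve accounts → +7B.
Net: 4 − 42 − 87.5 + 7 = -118.5 billion.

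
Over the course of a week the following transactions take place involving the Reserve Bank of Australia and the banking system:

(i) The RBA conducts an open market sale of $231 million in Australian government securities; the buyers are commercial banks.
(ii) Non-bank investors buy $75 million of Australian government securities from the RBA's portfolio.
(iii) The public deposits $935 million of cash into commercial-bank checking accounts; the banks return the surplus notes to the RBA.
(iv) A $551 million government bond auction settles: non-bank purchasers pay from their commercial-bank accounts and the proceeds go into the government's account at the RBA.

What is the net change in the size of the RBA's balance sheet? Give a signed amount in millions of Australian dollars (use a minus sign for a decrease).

OMO sale (to banks) $231 million: an RBA asset is shed → −$231M.
Asset sale (to non-banks) $75 million: an RBA asset is shed → −$75M.
Currency deposit $935 million: only the composition of liabilities changes → 0.
Government account inflow $551 million: only the composition of liabilities changes → 0.
Net: −231 − 75 + 0 + 0 = -$306 million.

-$306 million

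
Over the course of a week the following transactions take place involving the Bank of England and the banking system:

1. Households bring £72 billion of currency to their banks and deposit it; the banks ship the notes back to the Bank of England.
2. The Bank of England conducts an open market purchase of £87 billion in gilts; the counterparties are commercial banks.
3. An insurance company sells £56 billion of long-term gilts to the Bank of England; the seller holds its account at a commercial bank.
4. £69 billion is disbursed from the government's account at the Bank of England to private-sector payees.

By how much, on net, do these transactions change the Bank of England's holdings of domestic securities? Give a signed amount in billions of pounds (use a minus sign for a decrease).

Currency deposit £72 billion: the Bank of England's securities portfolio is untouched → 0.
OMO purchase (from banks) £87 billion: securities added to the Bank of England's portfolio → +£87B.
Asset purchase (from non-banks) £56 billion: securities added to the Bank of England's portfolio → +£56B.
Government spending £69 billion: the Bank of England's securities portfolio is untouched → 0.
Net: 0 + 87 + 56 + 0 = +£143 billion.

+£143 billion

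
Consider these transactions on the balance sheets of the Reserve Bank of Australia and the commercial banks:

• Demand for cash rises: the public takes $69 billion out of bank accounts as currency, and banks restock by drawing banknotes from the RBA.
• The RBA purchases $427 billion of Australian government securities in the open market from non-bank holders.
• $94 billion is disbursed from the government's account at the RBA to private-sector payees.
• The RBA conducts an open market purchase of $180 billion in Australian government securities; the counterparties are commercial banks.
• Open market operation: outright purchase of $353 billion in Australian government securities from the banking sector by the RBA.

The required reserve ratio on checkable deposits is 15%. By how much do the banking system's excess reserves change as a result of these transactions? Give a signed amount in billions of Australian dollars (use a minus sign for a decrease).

Currency withdrawal $69 billion: reserves −$69B, deposits −$69B.
Asset purchase (from non-banks) $427 billion: reserves +$427B, deposits +$427B.
Government spending $94 billion: reserves +$94B, deposits +$94B.
OMO purchase (from banks) $180 billion: reserves +$180B, deposits 0.
OMO purchase (from banks) $353 billion: reserves +$353B, deposits 0.
Totals: Δreserves = +$985B, Δdeposits = +$452B.
Δrequired reserves = 15% × +$452B = +$67.8B.
Δexcess reserves = Δreserves − Δrequired = +$985B − (+$67.8B) = +$917.2 billion.

+$917.2 billion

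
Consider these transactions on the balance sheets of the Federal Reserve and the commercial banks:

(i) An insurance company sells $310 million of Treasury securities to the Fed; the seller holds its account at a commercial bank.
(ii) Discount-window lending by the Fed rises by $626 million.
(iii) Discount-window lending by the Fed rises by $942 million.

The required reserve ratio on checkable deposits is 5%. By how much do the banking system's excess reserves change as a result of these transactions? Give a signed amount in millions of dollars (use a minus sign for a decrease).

+$1862.5 million

Asset purchase (from non-banks) $310 million: reserves +$310M, deposits +$310M.
Discount-window loan $626 million: reserves +$626M, deposits 0.
Discount-window loan $942 million: reserves +$942M, deposits 0.
Totals: Δreserves = +$1878M, Δdeposits = +$310M.
Δrequired reserves = 5% × +$310M = +$15.5M.
Δexcess reserves = Δreserves − Δrequired = +$1878M − (+$15.5M) = +$1862.5 million.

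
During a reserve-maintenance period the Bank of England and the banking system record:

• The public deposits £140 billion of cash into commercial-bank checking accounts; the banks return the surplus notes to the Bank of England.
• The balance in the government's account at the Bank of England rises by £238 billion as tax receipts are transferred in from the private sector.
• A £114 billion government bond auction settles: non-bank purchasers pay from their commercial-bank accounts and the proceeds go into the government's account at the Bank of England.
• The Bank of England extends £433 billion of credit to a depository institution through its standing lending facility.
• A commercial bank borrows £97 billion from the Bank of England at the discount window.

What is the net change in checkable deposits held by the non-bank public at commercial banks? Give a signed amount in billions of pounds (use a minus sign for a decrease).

-£212 billion

Currency deposit £140 billion: non-bank counterparties' bank balances rise → +£140B.
Government account inflow £238 billion: non-bank counterparties' bank balances fall → −£238B.
Government account inflow £114 billion: non-bank counterparties' bank balances fall → −£114B.
Discount-window loan £433 billion: the counterparty is a bank, so public deposits are unchanged → 0.
Discount-window loan £97 billion: the counterparty is a bank, so public deposits are unchanged → 0.
Net: 140 − 238 − 114 + 0 + 0 = -£212 billion.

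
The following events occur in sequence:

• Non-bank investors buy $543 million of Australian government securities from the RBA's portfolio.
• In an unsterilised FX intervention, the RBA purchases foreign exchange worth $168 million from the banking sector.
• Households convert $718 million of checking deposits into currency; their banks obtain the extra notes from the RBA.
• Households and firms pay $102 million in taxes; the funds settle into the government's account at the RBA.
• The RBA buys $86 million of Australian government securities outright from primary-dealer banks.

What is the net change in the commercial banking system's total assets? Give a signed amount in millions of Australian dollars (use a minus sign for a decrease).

-$1363 million

Asset sale (to non-banks) $543 million: bank balance sheets shrink → −$543M.
FX purchase $168 million: just an asset swap on bank balance sheets → 0.
Currency withdrawal $718 million: bank balance sheets shrink → −$718M.
Government account inflow $102 million: bank balance sheets shrink → −$102M.
OMO purchase (from banks) $86 million: just an asset swap on bank balance sheets → 0.
Net: −543 + 0 − 718 − 102 + 0 = -$1363 million.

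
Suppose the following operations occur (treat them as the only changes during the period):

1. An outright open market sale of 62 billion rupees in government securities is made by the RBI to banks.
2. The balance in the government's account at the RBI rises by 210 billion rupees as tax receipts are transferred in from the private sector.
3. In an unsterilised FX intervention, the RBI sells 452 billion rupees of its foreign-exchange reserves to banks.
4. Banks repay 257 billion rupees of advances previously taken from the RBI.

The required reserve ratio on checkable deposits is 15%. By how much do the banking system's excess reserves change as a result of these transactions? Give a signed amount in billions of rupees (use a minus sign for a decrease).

OMO sale (to banks) 62 billion rupees: reserves −62B, deposits 0.
Government account inflow 210 billion rupees: reserves −210B, deposits −210B.
FX sale 452 billion rupees: reserves −452B, deposits 0.
Discount-window repayment 257 billion rupees: reserves −257B, deposits 0.
Totals: Δreserves = −981B, Δdeposits = −210B.
Δrequired reserves = 15% × −210B = −31.5B.
Δexcess reserves = Δreserves − Δrequired = −981B − (−31.5B) = -949.5 billion.

-949.5 billion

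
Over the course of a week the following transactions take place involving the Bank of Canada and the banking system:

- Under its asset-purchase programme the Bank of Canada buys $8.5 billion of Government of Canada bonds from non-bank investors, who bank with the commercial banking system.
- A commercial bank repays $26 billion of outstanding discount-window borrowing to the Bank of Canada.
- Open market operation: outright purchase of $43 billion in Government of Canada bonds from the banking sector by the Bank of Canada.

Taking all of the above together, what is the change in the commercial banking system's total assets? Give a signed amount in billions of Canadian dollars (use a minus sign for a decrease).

Asset purchase (from non-banks) $8.5 billion: bank balance sheets expand → +$8.5B.
Discount-window repayment $26 billion: bank balance sheets shrink → −$26B.
OMO purchase (from banks) $43 billion: just an asset swap on bank balance sheets → 0.
Net: 8.5 − 26 + 0 = -$17.5 billion.

-$17.5 billion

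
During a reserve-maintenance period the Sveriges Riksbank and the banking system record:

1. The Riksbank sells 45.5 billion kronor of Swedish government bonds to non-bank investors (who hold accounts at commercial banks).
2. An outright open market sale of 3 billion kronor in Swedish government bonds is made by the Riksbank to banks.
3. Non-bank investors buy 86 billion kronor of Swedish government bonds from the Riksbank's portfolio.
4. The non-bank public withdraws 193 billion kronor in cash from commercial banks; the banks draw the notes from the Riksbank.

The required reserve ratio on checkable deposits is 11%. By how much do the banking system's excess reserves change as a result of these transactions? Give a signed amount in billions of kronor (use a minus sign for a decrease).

Asset sale (to non-banks) 45.5 billion kronor: reserves −45.5B, deposits −45.5B.
OMO sale (to banks) 3 billion kronor: reserves −3B, deposits 0.
Asset sale (to non-banks) 86 billion kronor: reserves −86B, deposits −86B.
Currency withdrawal 193 billion kronor: reserves −193B, deposits −193B.
Totals: Δreserves = −327.5B, Δdeposits = −324.5B.
Δrequired reserves = 11% × −324.5B = −35.695B.
Δexcess reserves = Δreserves − Δrequired = −327.5B − (−35.695B) = -291.805 billion.

-291.805 billion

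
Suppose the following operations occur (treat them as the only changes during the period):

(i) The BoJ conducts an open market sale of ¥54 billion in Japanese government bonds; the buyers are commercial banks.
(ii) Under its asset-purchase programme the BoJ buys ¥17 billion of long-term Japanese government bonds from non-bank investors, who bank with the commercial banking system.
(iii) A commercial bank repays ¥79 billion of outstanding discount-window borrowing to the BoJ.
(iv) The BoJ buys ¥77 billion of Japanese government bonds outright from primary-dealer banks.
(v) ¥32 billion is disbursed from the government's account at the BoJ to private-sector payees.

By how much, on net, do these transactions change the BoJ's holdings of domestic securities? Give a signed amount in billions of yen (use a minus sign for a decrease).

+¥40 billion

OMO sale (to banks) ¥54 billion: securities removed from the BoJ's portfolio → −¥54B.
Asset purchase (from non-banks) ¥17 billion: securities added to the BoJ's portfolio → +¥17B.
Discount-window repayment ¥79 billion: the BoJ's securities portfolio is untouched → 0.
OMO purchase (from banks) ¥77 billion: securities added to the BoJ's portfolio → +¥77B.
Government spending ¥32 billion: the BoJ's securities portfolio is untouched → 0.
Net: −54 + 17 + 0 + 77 + 0 = +¥40 billion.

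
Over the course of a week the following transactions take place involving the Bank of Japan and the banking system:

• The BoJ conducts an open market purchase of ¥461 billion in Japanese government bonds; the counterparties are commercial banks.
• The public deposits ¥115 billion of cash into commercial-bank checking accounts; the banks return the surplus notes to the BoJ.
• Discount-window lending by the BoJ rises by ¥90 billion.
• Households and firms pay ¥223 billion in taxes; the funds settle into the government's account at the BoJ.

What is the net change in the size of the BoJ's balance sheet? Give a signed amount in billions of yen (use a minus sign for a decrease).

BoJ balance sheet:
  Assets:      Securities +¥461B, Loans to banks +¥90B
  Liabilities: Bank reserves +¥443B, Currency in circulation −¥115B, Government deposits +¥223B
Change in total BoJ assets = +¥551 billion.

+¥551 billion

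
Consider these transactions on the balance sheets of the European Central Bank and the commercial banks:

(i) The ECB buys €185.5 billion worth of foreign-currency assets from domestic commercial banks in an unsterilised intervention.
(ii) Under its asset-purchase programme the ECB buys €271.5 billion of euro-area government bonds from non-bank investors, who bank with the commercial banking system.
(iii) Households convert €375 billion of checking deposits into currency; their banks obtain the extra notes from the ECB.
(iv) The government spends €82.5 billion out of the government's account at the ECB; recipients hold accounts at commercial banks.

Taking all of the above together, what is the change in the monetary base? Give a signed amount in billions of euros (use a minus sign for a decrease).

FX purchase €185.5 billion: ECB balance sheet expands → +€185.5B.
Asset purchase (from non-banks) €271.5 billion: ECB balance sheet expands → +€271.5B.
Currency withdrawal €375 billion: just a shift between currency and reserves — both are base money → 0.
Government spending €82.5 billion: a non-base liability converts back to reserves → +€82.5B.
Net: 185.5 + 271.5 + 0 + 82.5 = +€539.5 billion.

+€539.5 billion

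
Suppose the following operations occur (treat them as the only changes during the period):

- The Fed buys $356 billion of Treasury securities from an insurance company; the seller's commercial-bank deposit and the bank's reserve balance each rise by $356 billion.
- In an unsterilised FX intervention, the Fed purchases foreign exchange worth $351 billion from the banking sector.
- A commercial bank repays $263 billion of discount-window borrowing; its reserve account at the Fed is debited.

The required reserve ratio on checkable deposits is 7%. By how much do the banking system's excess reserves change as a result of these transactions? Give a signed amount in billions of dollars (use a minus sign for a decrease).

+$419.08 billion

Asset purchase (from non-banks) $356 billion: reserves +$356B, deposits +$356B.
FX purchase $351 billion: reserves +$351B, deposits 0.
Discount-window repayment $263 billion: reserves −$263B, deposits 0.
Totals: Δreserves = +$444B, Δdeposits = +$356B.
Δrequired reserves = 7% × +$356B = +$24.92B.
Δexcess reserves = Δreserves − Δrequired = +$444B − (+$24.92B) = +$419.08 billion.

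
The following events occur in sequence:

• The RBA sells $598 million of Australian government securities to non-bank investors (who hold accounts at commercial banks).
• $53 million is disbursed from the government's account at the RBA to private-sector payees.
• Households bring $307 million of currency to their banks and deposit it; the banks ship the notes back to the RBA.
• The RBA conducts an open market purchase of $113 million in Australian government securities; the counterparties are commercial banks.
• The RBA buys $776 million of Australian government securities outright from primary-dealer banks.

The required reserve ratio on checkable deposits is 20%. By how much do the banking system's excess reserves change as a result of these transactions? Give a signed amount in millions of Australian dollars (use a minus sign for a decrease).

+$698.6 million

Asset sale (to non-banks) $598 million: reserves −$598M, deposits −$598M.
Government spending $53 million: reserves +$53M, deposits +$53M.
Currency deposit $307 million: reserves +$307M, deposits +$307M.
OMO purchase (from banks) $113 million: reserves +$113M, deposits 0.
OMO purchase (from banks) $776 million: reserves +$776M, deposits 0.
Totals: Δreserves = +$651M, Δdeposits = −$238M.
Δrequired reserves = 20% × −$238M = −$47.6M.
Δexcess reserves = Δreserves − Δrequired = +$651M − (−$47.6M) = +$698.6 million.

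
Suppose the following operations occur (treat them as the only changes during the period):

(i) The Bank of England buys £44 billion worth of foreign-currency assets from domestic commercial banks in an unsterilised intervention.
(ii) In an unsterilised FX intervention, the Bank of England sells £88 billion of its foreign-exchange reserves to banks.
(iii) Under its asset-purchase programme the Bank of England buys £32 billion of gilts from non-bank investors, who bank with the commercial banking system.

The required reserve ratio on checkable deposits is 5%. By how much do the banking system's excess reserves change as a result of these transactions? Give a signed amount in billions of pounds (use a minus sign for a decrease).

-£13.6 billion

FX purchase £44 billion: reserves +£44B, deposits 0.
FX sale £88 billion: reserves −£88B, deposits 0.
Asset purchase (from non-banks) £32 billion: reserves +£32B, deposits +£32B.
Totals: Δreserves = −£12B, Δdeposits = +£32B.
Δrequired reserves = 5% × +£32B = +£1.6B.
Δexcess reserves = Δreserves − Δrequired = −£12B − (+£1.6B) = -£13.6 billion.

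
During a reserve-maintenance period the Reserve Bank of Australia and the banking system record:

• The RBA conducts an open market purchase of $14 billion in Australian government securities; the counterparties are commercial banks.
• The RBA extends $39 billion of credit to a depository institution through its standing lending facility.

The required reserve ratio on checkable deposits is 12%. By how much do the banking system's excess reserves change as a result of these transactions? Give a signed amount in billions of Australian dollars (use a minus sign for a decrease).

OMO purchase (from banks) $14 billion: reserves +$14B, deposits 0.
Discount-window loan $39 billion: reserves +$39B, deposits 0.
Totals: Δreserves = +$53B, Δdeposits = 0.
Δrequired reserves = 12% × 0 = 0.
Δexcess reserves = Δreserves − Δrequired = +$53B − (0) = +$53 billion.

+$53 billion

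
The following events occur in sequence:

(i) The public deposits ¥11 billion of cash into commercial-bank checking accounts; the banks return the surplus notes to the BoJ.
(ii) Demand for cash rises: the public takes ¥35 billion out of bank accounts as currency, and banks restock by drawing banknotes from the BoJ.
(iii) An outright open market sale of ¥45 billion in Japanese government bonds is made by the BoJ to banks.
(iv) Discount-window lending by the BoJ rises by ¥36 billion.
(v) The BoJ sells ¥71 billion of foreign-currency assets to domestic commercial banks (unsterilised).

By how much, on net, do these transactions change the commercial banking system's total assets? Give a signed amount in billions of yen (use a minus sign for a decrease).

BoJ balance sheet:
  Assets:      Securities −¥45B, Loans to banks +¥36B, Foreign assets −¥71B
  Liabilities: Bank reserves −¥104B, Currency in circulation +¥24B
Commercial banking system:
  Assets:      Reserves at CB −¥104B, Securities +¥45B, Foreign assets +¥71B
  Liabilities: Checkable deposits −¥24B, Borrowings from CB +¥36B
Change in total bank assets = +¥12 billion.

+¥12 billion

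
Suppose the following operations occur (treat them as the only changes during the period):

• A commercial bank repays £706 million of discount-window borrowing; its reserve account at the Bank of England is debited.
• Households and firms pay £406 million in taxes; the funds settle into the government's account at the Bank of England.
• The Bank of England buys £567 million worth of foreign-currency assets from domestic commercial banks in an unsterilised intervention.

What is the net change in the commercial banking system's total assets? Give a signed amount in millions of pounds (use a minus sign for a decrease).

Bank of England balance sheet:
  Assets:      Loans to banks −£706M, Foreign assets +£567M
  Liabilities: Bank reserves −£545M, Government deposits +£406M
Commercial banking system:
  Assets:      Reserves at CB −£545M, Foreign assets −£567M
  Liabilities: Checkable deposits −£406M, Borrowings from CB −£706M
Change in total bank assets = -£1112 million.

-£1112 million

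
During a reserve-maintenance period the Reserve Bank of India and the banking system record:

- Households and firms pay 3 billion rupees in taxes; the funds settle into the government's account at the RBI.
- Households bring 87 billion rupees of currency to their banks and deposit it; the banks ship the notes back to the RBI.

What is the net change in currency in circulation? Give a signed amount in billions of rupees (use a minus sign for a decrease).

-87 billion

Government account inflow 3 billion rupees: no currency enters or leaves circulation → 0.
Currency deposit 87 billion rupees: notes return to the central bank → −87B.
Net: 0 − 87 = -87 billion.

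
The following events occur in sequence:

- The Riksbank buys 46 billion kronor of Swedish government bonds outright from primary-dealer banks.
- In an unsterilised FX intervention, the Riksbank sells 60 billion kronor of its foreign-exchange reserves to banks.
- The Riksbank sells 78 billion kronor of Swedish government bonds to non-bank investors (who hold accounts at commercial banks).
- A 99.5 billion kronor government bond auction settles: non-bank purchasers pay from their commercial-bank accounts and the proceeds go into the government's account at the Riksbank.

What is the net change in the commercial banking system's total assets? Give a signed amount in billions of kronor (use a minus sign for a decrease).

-177.5 billion

Riksbank balance sheet:
  Assets:      Securities −32B, Foreign assets −60B
  Liabilities: Bank reserves −191.5B, Government deposits +99.5B
Commercial banking system:
  Assets:      Reserves at CB −191.5B, Securities −46B, Foreign assets +60B
  Liabilities: Checkable deposits −177.5B
Change in total bank assets = -177.5 billion.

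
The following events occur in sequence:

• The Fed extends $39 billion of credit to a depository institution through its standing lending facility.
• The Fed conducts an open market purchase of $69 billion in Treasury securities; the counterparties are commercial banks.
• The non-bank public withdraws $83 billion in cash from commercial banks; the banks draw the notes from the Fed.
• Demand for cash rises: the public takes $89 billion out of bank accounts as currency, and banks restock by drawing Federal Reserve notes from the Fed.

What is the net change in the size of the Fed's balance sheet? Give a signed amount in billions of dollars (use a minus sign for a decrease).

Discount-window loan $39 billion: a Fed asset is acquired → +$39B.
OMO purchase (from banks) $69 billion: a Fed asset is acquired → +$69B.
Currency withdrawal $83 billion: only the composition of liabilities changes → 0.
Currency withdrawal $89 billion: only the composition of liabilities changes → 0.
Net: 39 + 69 + 0 + 0 = +$108 billion.

+$108 billion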